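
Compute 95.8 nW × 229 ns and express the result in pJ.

0.0219382 pJ

95.8 × 10⁻⁹ × 229 × 10⁻⁹ = 21938.2 × 10⁻¹⁸ J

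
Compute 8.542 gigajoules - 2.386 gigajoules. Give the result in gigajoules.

6.156 gigajoules

In gigajoules:
  8.542 gigajoules → 8.542
  2.386 gigajoules → 2.386
Difference: 8.542 - 2.386 = 6.156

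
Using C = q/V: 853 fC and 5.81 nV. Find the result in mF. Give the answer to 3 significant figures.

(853 × 10^-15) / (5.81 × 10^-9) = 146.82 × 10^-6 F

0.147 mF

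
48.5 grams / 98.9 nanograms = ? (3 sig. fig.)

(48.5) / (98.9e-9) = 0.4904e9

490000000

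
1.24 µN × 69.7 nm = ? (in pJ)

0.086428 pJ

1.24 × 10^-6 × 69.7 × 10^-9 = 86.428 × 10^-15 J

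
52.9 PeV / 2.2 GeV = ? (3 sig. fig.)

(52.9 × 10¹⁵) / (2.2 × 10⁹) = 24.05 × 10⁶

24000000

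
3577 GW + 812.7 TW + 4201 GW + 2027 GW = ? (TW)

822.505 TW

In TW:
  3577 GW = 3577 × 10⁻³ TW = 3.577
  812.7 TW → 812.7
  4201 GW = 4201 × 10⁻³ TW = 4.201
  2027 GW = 2027 × 10⁻³ TW = 2.027
Sum: 3.577 + 812.7 + 4.201 + 2.027 = 822.505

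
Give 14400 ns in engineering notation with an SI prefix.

14.4 µs

= 14.4 × 10^-6 s; 10^-6 is micro.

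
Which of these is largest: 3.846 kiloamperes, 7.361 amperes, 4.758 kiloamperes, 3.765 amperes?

4.758 kiloamperes

3.846 kiloamperes = 3846 amperes
7.361 amperes = 7.361 amperes
4.758 kiloamperes = 4758 amperes
3.765 amperes = 3.765 amperes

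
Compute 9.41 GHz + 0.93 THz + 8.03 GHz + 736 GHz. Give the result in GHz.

1683.44 GHz

In GHz:
  9.41 GHz → 9.41
  0.93 THz = 0.93 × 10³ GHz = 930
  8.03 GHz → 8.03
  736 GHz → 736
Sum: 9.41 + 930 + 8.03 + 736 = 1683.44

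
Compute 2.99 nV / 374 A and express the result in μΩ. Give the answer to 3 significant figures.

(2.99e-9) / (374) = 0.0079947e-9 Ω

0.00000799 μΩ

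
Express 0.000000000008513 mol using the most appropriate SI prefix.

8.513 pmol

= 8.513 × 10⁻¹² mol; 10⁻¹² is pico.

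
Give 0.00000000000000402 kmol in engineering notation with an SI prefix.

= 4.02e-12 mol; 1e-12 is pico.

4.02 pmol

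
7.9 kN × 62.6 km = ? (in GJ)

0.49454 GJ

7.9 × 10^3 × 62.6 × 10^3 = 494.54 × 10^6 J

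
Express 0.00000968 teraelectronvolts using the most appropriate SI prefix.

9.68 megaelectronvolts

= 9.68 × 10⁶ electronvolts; 10⁶ is mega.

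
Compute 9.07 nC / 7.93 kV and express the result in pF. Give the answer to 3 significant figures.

(9.07e-9) / (7.93e3) = 1.1438e-12 F

1.14 pF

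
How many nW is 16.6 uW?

micro = 10⁻⁶, nano = 10⁻⁹; factor is 10³.
16.6 × 10³ = 16600

16600 nW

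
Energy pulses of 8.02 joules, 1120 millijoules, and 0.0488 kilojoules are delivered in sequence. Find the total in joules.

57.94 joules

In joules:
  8.02 joules → 8.02
  1120 millijoules = 1120 × 10⁻³ joules = 1.12
  0.0488 kilojoules = 0.0488 × 10³ joules = 48.8
Sum: 8.02 + 1.12 + 48.8 = 57.94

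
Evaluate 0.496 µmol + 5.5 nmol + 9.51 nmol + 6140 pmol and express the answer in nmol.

In nmol:
  0.496 µmol = 0.496e3 nmol = 496
  5.5 nmol → 5.5
  9.51 nmol → 9.51
  6140 pmol = 6140e-3 nmol = 6.14
Sum: 496 + 5.5 + 9.51 + 6.14 = 517.15

517.15 nmol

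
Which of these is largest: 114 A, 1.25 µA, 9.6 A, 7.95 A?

114 A

114 A = 114 A
1.25 µA = 0.00000125 A
9.6 A = 9.6 A
7.95 A = 7.95 A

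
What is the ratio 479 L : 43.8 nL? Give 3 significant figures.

(479) / (43.8 × 10⁻⁹) = 10.94 × 10⁹

10900000000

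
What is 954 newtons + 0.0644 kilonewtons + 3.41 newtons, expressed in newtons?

1021.81 newtons

In newtons:
  954 newtons → 954
  0.0644 kilonewtons = 0.0644e3 newtons = 64.4
  3.41 newtons → 3.41
Sum: 954 + 64.4 + 3.41 = 1021.81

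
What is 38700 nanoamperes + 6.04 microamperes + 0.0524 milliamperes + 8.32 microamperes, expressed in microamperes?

In microamperes:
  38700 nanoamperes = 38700e-3 microamperes = 38.7
  6.04 microamperes → 6.04
  0.0524 milliamperes = 0.0524e3 microamperes = 52.4
  8.32 microamperes → 8.32
Sum: 38.7 + 6.04 + 52.4 + 8.32 = 105.46

105.46 microamperes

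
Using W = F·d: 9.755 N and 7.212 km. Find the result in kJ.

70.35306 kJ

9.755 × 7.212 × 10³ = 70.35306 × 10³ J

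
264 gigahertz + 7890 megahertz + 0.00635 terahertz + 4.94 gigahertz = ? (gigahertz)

In gigahertz:
  264 gigahertz → 264
  7890 megahertz = 7890 × 10^-3 gigahertz = 7.89
  0.00635 terahertz = 0.00635 × 10^3 gigahertz = 6.35
  4.94 gigahertz → 4.94
Sum: 264 + 7.89 + 6.35 + 4.94 = 283.18

283.18 gigahertz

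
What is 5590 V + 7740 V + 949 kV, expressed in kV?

In kV:
  5590 V = 5590 × 10^-3 kV = 5.59
  7740 V = 7740 × 10^-3 kV = 7.74
  949 kV → 949
Sum: 5.59 + 7.74 + 949 = 962.33

962.33 kV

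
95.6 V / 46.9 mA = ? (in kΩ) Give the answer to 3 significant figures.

2.04 kΩ

(95.6) / (46.9 × 10⁻³) = 2.0384 × 10³ Ω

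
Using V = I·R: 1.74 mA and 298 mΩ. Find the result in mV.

1.74 × 10^-3 × 298 × 10^-3 = 518.52 × 10^-6 V

0.51852 mV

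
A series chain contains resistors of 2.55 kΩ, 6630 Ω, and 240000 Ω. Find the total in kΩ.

In kΩ:
  2.55 kΩ → 2.55
  6630 Ω = 6630e-3 kΩ = 6.63
  240000 Ω = 240000e-3 kΩ = 240
Sum: 2.55 + 6.63 + 240 = 249.18

249.18 kΩ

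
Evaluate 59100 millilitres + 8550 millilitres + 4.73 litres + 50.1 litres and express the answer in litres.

122.48 litres

In litres:
  59100 millilitres = 59100 × 10⁻³ litres = 59.1
  8550 millilitres = 8550 × 10⁻³ litres = 8.55
  4.73 litres → 4.73
  50.1 litres → 50.1
Sum: 59.1 + 8.55 + 4.73 + 50.1 = 122.48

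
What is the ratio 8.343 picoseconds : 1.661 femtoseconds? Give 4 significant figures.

5023

(8.343 × 10^-12) / (1.661 × 10^-15) = 5.0229 × 10^3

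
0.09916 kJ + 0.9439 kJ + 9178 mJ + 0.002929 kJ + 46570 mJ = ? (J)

In J:
  0.09916 kJ = 0.09916 × 10³ J = 99.16
  0.9439 kJ = 0.9439 × 10³ J = 943.9
  9178 mJ = 9178 × 10⁻³ J = 9.178
  0.002929 kJ = 0.002929 × 10³ J = 2.929
  46570 mJ = 46570 × 10⁻³ J = 46.57
Sum: 99.16 + 943.9 + 9.178 + 2.929 + 46.57 = 1101.737

1101.737 J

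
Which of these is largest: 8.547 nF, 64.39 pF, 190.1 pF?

8.547 nF

8.547 nF = 0.000000008547 F
64.39 pF = 0.00000000006439 F
190.1 pF = 0.0000000001901 F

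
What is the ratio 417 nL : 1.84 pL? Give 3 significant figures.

227000

(417 × 10⁻⁹) / (1.84 × 10⁻¹²) = 226.6 × 10³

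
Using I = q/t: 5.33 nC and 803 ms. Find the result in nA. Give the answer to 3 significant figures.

(5.33e-9) / (803e-3) = 0.0066376e-6 A

6.64 nA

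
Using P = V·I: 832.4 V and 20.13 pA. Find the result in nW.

832.4 × 20.13e-12 = 16756.212e-12 W

16.756212 nW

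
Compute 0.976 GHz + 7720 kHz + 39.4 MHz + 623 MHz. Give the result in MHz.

In MHz:
  0.976 GHz = 0.976 × 10^3 MHz = 976
  7720 kHz = 7720 × 10^-3 MHz = 7.72
  39.4 MHz → 39.4
  623 MHz → 623
Sum: 976 + 7.72 + 39.4 + 623 = 1646.12

1646.12 MHz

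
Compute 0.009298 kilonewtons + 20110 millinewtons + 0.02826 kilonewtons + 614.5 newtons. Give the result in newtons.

672.168 newtons

In newtons:
  0.009298 kilonewtons = 0.009298e3 newtons = 9.298
  20110 millinewtons = 20110e-3 newtons = 20.11
  0.02826 kilonewtons = 0.02826e3 newtons = 28.26
  614.5 newtons → 614.5
Sum: 9.298 + 20.11 + 28.26 + 614.5 = 672.168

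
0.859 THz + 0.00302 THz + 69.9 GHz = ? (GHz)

In GHz:
  0.859 THz = 0.859e3 GHz = 859
  0.00302 THz = 0.00302e3 GHz = 3.02
  69.9 GHz → 69.9
Sum: 859 + 3.02 + 69.9 = 931.92

931.92 GHz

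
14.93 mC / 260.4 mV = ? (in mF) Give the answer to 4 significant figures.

57.33 mF

(14.93 × 10⁻³) / (260.4 × 10⁻³) = 0.0573349 F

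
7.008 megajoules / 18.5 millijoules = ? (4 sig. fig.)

(7.008e6) / (18.5e-3) = 0.37881e9

378800000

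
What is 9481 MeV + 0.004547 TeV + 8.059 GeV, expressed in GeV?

In GeV:
  9481 MeV = 9481e-3 GeV = 9.481
  0.004547 TeV = 0.004547e3 GeV = 4.547
  8.059 GeV → 8.059
Sum: 9.481 + 4.547 + 8.059 = 22.087

22.087 GeV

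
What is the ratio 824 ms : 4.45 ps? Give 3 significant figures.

(824 × 10^-3) / (4.45 × 10^-12) = 185.2 × 10^9

185000000000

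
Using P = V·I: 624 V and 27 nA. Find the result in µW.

624 × 27e-9 = 16848e-9 W

16.848 µW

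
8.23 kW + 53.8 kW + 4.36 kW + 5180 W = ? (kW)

In kW:
  8.23 kW → 8.23
  53.8 kW → 53.8
  4.36 kW → 4.36
  5180 W = 5180 × 10^-3 kW = 5.18
Sum: 8.23 + 53.8 + 4.36 + 5.18 = 71.57

71.57 kW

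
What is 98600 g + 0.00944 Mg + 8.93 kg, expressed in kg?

116.97 kg

In kg:
  98600 g = 98600e-3 kg = 98.6
  0.00944 Mg = 0.00944e3 kg = 9.44
  8.93 kg → 8.93
Sum: 98.6 + 9.44 + 8.93 = 116.97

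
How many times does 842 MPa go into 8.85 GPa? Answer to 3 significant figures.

10.5

(8.85 × 10⁹) / (842 × 10⁶) = 0.01051 × 10³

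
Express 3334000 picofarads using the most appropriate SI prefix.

3.334 microfarads

= 3.334e-6 farads; 1e-6 is micro.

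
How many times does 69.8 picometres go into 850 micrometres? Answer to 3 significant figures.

(850 × 10^-6) / (69.8 × 10^-12) = 12.18 × 10^6

12200000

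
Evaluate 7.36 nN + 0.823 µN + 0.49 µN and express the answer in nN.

1320.36 nN

In nN:
  7.36 nN → 7.36
  0.823 µN = 0.823 × 10³ nN = 823
  0.49 µN = 0.49 × 10³ nN = 490
Sum: 7.36 + 823 + 490 = 1320.36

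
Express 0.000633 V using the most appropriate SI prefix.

633 µV

= 633e-6 V; 1e-6 is micro.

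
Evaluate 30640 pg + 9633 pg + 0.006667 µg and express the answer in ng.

46.94 ng

In ng:
  30640 pg = 30640 × 10^-3 ng = 30.64
  9633 pg = 9633 × 10^-3 ng = 9.633
  0.006667 µg = 0.006667 × 10^3 ng = 6.667
Sum: 30.64 + 9.633 + 6.667 = 46.94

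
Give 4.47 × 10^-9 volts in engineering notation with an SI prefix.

4.47 nanovolts

= 4.47 × 10^-9 volts; 10^-9 is nano.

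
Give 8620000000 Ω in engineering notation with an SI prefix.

8.62 GΩ

= 8.62 × 10⁹ Ω; 10⁹ is giga.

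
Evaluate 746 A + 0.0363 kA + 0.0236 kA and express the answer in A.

805.9 A

In A:
  746 A → 746
  0.0363 kA = 0.0363e3 A = 36.3
  0.0236 kA = 0.0236e3 A = 23.6
Sum: 746 + 36.3 + 23.6 = 805.9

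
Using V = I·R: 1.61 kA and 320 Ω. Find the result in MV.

1.61 × 10^3 × 320 = 515.2 × 10^3 V

0.5152 MV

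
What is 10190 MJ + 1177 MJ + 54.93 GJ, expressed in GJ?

In GJ:
  10190 MJ = 10190 × 10^-3 GJ = 10.19
  1177 MJ = 1177 × 10^-3 GJ = 1.177
  54.93 GJ → 54.93
Sum: 10.19 + 1.177 + 54.93 = 66.297

66.297 GJ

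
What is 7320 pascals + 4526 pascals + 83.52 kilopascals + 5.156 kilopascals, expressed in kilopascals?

100.522 kilopascals

In kilopascals:
  7320 pascals = 7320 × 10⁻³ kilopascals = 7.32
  4526 pascals = 4526 × 10⁻³ kilopascals = 4.526
  83.52 kilopascals → 83.52
  5.156 kilopascals → 5.156
Sum: 7.32 + 4.526 + 83.52 + 5.156 = 100.522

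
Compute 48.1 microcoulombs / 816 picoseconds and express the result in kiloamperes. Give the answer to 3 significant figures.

58.9 kiloamperes

(48.1e-6) / (816e-12) = 0.058946e6 A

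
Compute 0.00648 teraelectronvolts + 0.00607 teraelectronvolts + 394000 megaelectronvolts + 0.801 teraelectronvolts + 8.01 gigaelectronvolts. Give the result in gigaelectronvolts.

In gigaelectronvolts:
  0.00648 teraelectronvolts = 0.00648 × 10³ gigaelectronvolts = 6.48
  0.00607 teraelectronvolts = 0.00607 × 10³ gigaelectronvolts = 6.07
  394000 megaelectronvolts = 394000 × 10⁻³ gigaelectronvolts = 394
  0.801 teraelectronvolts = 0.801 × 10³ gigaelectronvolts = 801
  8.01 gigaelectronvolts → 8.01
Sum: 6.48 + 6.07 + 394 + 801 + 8.01 = 1215.56

1215.56 gigaelectronvolts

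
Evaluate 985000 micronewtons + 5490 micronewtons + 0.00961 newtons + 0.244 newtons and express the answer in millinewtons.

1244.1 millinewtons

In millinewtons:
  985000 micronewtons = 985000 × 10^-3 millinewtons = 985
  5490 micronewtons = 5490 × 10^-3 millinewtons = 5.49
  0.00961 newtons = 0.00961 × 10^3 millinewtons = 9.61
  0.244 newtons = 0.244 × 10^3 millinewtons = 244
Sum: 985 + 5.49 + 9.61 + 244 = 1244.1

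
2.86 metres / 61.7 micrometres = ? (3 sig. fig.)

46400

(2.86) / (61.7 × 10^-6) = 0.04635 × 10^6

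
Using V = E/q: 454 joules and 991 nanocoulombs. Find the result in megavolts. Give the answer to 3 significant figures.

458 megavolts

(454) / (991e-9) = 0.45812e9 V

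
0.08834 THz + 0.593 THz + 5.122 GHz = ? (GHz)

In GHz:
  0.08834 THz = 0.08834 × 10^3 GHz = 88.34
  0.593 THz = 0.593 × 10^3 GHz = 593
  5.122 GHz → 5.122
Sum: 88.34 + 593 + 5.122 = 686.462

686.462 GHz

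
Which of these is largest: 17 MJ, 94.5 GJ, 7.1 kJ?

17 MJ = 17000000 J
94.5 GJ = 94500000000 J
7.1 kJ = 7100 J

94.5 GJ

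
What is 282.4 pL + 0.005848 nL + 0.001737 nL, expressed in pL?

In pL:
  282.4 pL → 282.4
  0.005848 nL = 0.005848 × 10³ pL = 5.848
  0.001737 nL = 0.001737 × 10³ pL = 1.737
Sum: 282.4 + 5.848 + 1.737 = 289.985

289.985 pL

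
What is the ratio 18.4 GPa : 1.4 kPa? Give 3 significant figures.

13100000

(18.4 × 10⁹) / (1.4 × 10³) = 13.14 × 10⁶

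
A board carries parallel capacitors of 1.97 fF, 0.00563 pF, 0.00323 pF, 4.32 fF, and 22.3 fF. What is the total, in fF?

In fF:
  1.97 fF → 1.97
  0.00563 pF = 0.00563 × 10³ fF = 5.63
  0.00323 pF = 0.00323 × 10³ fF = 3.23
  4.32 fF → 4.32
  22.3 fF → 22.3
Sum: 1.97 + 5.63 + 3.23 + 4.32 + 22.3 = 37.45

37.45 fF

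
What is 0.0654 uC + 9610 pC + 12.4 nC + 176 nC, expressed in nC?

In nC:
  0.0654 uC = 0.0654 × 10³ nC = 65.4
  9610 pC = 9610 × 10⁻³ nC = 9.61
  12.4 nC → 12.4
  176 nC → 176
Sum: 65.4 + 9.61 + 12.4 + 176 = 263.41

263.41 nC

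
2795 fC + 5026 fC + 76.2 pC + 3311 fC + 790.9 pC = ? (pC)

In pC:
  2795 fC = 2795e-3 pC = 2.795
  5026 fC = 5026e-3 pC = 5.026
  76.2 pC → 76.2
  3311 fC = 3311e-3 pC = 3.311
  790.9 pC → 790.9
Sum: 2.795 + 5.026 + 76.2 + 3.311 + 790.9 = 878.232

878.232 pC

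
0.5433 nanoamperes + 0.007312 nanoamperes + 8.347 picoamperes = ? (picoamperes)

558.959 picoamperes

In picoamperes:
  0.5433 nanoamperes = 0.5433 × 10^3 picoamperes = 543.3
  0.007312 nanoamperes = 0.007312 × 10^3 picoamperes = 7.312
  8.347 picoamperes → 8.347
Sum: 543.3 + 7.312 + 8.347 = 558.959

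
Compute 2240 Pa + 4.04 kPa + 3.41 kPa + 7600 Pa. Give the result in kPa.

In kPa:
  2240 Pa = 2240e-3 kPa = 2.24
  4.04 kPa → 4.04
  3.41 kPa → 3.41
  7600 Pa = 7600e-3 kPa = 7.6
Sum: 2.24 + 4.04 + 3.41 + 7.6 = 17.29

17.29 kPa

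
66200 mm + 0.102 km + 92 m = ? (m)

In m:
  66200 mm = 66200e-3 m = 66.2
  0.102 km = 0.102e3 m = 102
  92 m → 92
Sum: 66.2 + 102 + 92 = 260.2

260.2 m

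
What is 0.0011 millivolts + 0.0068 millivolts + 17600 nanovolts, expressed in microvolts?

In microvolts:
  0.0011 millivolts = 0.0011 × 10³ microvolts = 1.1
  0.0068 millivolts = 0.0068 × 10³ microvolts = 6.8
  17600 nanovolts = 17600 × 10⁻³ microvolts = 17.6
Sum: 1.1 + 6.8 + 17.6 = 25.5

25.5 microvolts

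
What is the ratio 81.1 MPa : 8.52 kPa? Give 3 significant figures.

(81.1e6) / (8.52e3) = 9.519e3

9520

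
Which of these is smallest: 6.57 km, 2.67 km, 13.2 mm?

6.57 km = 6570 m
2.67 km = 2670 m
13.2 mm = 0.0132 m

13.2 mm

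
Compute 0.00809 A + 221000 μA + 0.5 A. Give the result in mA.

729.09 mA

In mA:
  0.00809 A = 0.00809 × 10^3 mA = 8.09
  221000 μA = 221000 × 10^-3 mA = 221
  0.5 A = 0.5 × 10^3 mA = 500
Sum: 8.09 + 221 + 500 = 729.09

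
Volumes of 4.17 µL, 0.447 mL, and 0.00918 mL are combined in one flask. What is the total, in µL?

In µL:
  4.17 µL → 4.17
  0.447 mL = 0.447e3 µL = 447
  0.00918 mL = 0.00918e3 µL = 9.18
Sum: 4.17 + 447 + 9.18 = 460.35

460.35 µL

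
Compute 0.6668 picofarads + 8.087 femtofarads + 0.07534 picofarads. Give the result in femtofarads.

750.227 femtofarads

In femtofarads:
  0.6668 picofarads = 0.6668 × 10³ femtofarads = 666.8
  8.087 femtofarads → 8.087
  0.07534 picofarads = 0.07534 × 10³ femtofarads = 75.34
Sum: 666.8 + 8.087 + 75.34 = 750.227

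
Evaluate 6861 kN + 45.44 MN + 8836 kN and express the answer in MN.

61.137 MN

In MN:
  6861 kN = 6861e-3 MN = 6.861
  45.44 MN → 45.44
  8836 kN = 8836e-3 MN = 8.836
Sum: 6.861 + 45.44 + 8.836 = 61.137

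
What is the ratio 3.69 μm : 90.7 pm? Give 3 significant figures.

(3.69 × 10⁻⁶) / (90.7 × 10⁻¹²) = 0.04068 × 10⁶

40700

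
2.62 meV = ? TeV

milli = 10⁻³, tera = 10¹²; factor is 10⁻¹⁵.
2.62 × 10⁻¹⁵ = 0.00000000000000262

0.00000000000000262 TeV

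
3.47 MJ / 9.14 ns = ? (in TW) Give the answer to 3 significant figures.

(3.47e6) / (9.14e-9) = 0.37965e15 W

380 TW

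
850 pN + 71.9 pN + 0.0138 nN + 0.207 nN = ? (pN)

In pN:
  850 pN → 850
  71.9 pN → 71.9
  0.0138 nN = 0.0138 × 10³ pN = 13.8
  0.207 nN = 0.207 × 10³ pN = 207
Sum: 850 + 71.9 + 13.8 + 207 = 1142.7

1142.7 pN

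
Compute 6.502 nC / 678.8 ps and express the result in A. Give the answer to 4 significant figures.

(6.502e-9) / (678.8e-12) = 0.00957867e3 A

9.579 A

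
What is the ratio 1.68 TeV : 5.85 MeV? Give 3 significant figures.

(1.68 × 10¹²) / (5.85 × 10⁶) = 0.2872 × 10⁶

287000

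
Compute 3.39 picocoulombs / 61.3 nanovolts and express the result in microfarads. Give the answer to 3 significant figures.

(3.39e-12) / (61.3e-9) = 0.055302e-3 F

55.3 microfarads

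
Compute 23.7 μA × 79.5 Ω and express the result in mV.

1.88415 mV

23.7 × 10⁻⁶ × 79.5 = 1884.15 × 10⁻⁶ V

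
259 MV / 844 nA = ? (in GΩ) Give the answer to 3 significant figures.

307000 GΩ

(259e6) / (844e-9) = 0.30687e15 Ω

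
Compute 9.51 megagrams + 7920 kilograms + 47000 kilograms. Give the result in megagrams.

In megagrams:
  9.51 megagrams → 9.51
  7920 kilograms = 7920 × 10⁻³ megagrams = 7.92
  47000 kilograms = 47000 × 10⁻³ megagrams = 47
Sum: 9.51 + 7.92 + 47 = 64.43

64.43 megagrams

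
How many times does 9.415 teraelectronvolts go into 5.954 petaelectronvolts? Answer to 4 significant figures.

632.4

(5.954 × 10^15) / (9.415 × 10^12) = 0.6324 × 10^3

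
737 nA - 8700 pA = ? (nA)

728.3 nA

In nA:
  737 nA → 737
  8700 pA = 8700 × 10⁻³ nA = 8.7
Difference: 737 - 8.7 = 728.3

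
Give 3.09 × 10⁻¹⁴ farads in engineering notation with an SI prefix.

= 30.9 × 10⁻¹⁵ farads; 10⁻¹⁵ is femto.

30.9 femtofarads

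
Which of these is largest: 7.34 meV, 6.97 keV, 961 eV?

7.34 meV = 0.00734 eV
6.97 keV = 6970 eV
961 eV = 961 eV

6.97 keV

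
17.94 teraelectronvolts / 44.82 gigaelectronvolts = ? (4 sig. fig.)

400.3

(17.94e12) / (44.82e9) = 0.40027e3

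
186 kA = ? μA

kilo = 10^3, micro = 10^-6; factor is 10^9.
186 × 10^9 = 186000000000

186000000000 μA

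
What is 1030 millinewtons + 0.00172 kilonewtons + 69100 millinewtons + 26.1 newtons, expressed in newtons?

In newtons:
  1030 millinewtons = 1030 × 10^-3 newtons = 1.03
  0.00172 kilonewtons = 0.00172 × 10^3 newtons = 1.72
  69100 millinewtons = 69100 × 10^-3 newtons = 69.1
  26.1 newtons → 26.1
Sum: 1.03 + 1.72 + 69.1 + 26.1 = 97.95

97.95 newtons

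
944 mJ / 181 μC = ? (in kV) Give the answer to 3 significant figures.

5.22 kV

(944 × 10^-3) / (181 × 10^-6) = 5.2155 × 10^3 V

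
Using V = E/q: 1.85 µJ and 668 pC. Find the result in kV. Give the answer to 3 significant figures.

(1.85 × 10⁻⁶) / (668 × 10⁻¹²) = 0.0027695 × 10⁶ V

2.77 kV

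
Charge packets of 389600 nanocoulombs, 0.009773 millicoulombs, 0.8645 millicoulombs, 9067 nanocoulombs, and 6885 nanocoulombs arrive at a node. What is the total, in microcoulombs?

1279.825 microcoulombs

In microcoulombs:
  389600 nanocoulombs = 389600e-3 microcoulombs = 389.6
  0.009773 millicoulombs = 0.009773e3 microcoulombs = 9.773
  0.8645 millicoulombs = 0.8645e3 microcoulombs = 864.5
  9067 nanocoulombs = 9067e-3 microcoulombs = 9.067
  6885 nanocoulombs = 6885e-3 microcoulombs = 6.885
Sum: 389.6 + 9.773 + 864.5 + 9.067 + 6.885 = 1279.825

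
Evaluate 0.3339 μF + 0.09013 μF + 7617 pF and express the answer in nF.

In nF:
  0.3339 μF = 0.3339 × 10³ nF = 333.9
  0.09013 μF = 0.09013 × 10³ nF = 90.13
  7617 pF = 7617 × 10⁻³ nF = 7.617
Sum: 333.9 + 90.13 + 7.617 = 431.647

431.647 nF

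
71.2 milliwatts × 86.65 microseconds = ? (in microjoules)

71.2 × 10⁻³ × 86.65 × 10⁻⁶ = 6169.48 × 10⁻⁹ J

6.16948 microjoules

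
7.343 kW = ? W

kilo = 10^3, (no prefix) = 10^0; factor is 10^3.
7.343 × 10^3 = 7343

7343 W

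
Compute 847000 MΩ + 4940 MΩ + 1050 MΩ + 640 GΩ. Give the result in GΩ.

1492.99 GΩ

In GΩ:
  847000 MΩ = 847000 × 10⁻³ GΩ = 847
  4940 MΩ = 4940 × 10⁻³ GΩ = 4.94
  1050 MΩ = 1050 × 10⁻³ GΩ = 1.05
  640 GΩ → 640
Sum: 847 + 4.94 + 1.05 + 640 = 1492.99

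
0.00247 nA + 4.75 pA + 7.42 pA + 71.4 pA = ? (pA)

In pA:
  0.00247 nA = 0.00247 × 10³ pA = 2.47
  4.75 pA → 4.75
  7.42 pA → 7.42
  71.4 pA → 71.4
Sum: 2.47 + 4.75 + 7.42 + 71.4 = 86.04

86.04 pA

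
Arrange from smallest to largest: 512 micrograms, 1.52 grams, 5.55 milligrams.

512 micrograms = 0.000512 grams
1.52 grams = 1.52 grams
5.55 milligrams = 0.00555 grams

512 micrograms < 5.55 milligrams < 1.52 grams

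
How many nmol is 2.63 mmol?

2630000 nmol

milli = 10^-3, nano = 10^-9; factor is 10^6.
2.63 × 10^6 = 2630000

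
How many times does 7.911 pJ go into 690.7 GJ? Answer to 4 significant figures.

87310000000000000000000

(690.7 × 10⁹) / (7.911 × 10⁻¹²) = 87.309 × 10²¹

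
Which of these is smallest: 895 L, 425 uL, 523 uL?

425 uL

895 L = 895 L
425 uL = 0.000425 L
523 uL = 0.000523 L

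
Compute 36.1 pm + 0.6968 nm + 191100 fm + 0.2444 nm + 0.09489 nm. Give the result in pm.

In pm:
  36.1 pm → 36.1
  0.6968 nm = 0.6968 × 10^3 pm = 696.8
  191100 fm = 191100 × 10^-3 pm = 191.1
  0.2444 nm = 0.2444 × 10^3 pm = 244.4
  0.09489 nm = 0.09489 × 10^3 pm = 94.89
Sum: 36.1 + 696.8 + 191.1 + 244.4 + 94.89 = 1263.29

1263.29 pm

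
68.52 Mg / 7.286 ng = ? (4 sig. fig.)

(68.52 × 10⁶) / (7.286 × 10⁻⁹) = 9.4043 × 10¹⁵

9404000000000000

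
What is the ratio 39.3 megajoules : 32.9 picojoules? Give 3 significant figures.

(39.3e6) / (32.9e-12) = 1.195e18

1190000000000000000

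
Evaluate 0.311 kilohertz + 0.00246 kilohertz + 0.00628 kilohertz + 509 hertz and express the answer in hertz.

828.74 hertz

In hertz:
  0.311 kilohertz = 0.311e3 hertz = 311
  0.00246 kilohertz = 0.00246e3 hertz = 2.46
  0.00628 kilohertz = 0.00628e3 hertz = 6.28
  509 hertz → 509
Sum: 311 + 2.46 + 6.28 + 509 = 828.74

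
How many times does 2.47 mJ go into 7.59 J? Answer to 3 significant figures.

(7.59) / (2.47 × 10^-3) = 3.073 × 10^3

3070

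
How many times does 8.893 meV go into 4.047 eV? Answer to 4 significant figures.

455.1

(4.047) / (8.893e-3) = 0.45508e3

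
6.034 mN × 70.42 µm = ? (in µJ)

0.42491428 µJ

6.034e-3 × 70.42e-6 = 424.91428e-9 J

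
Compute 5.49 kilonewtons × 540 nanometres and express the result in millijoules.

2.9646 millijoules

5.49 × 10^3 × 540 × 10^-9 = 2964.6 × 10^-6 J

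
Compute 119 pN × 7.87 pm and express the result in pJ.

0.00000000093653 pJ

119e-12 × 7.87e-12 = 936.53e-24 J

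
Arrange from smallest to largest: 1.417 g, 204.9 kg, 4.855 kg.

1.417 g < 4.855 kg < 204.9 kg

1.417 g = 1.417 g
204.9 kg = 204900 g
4.855 kg = 4855 g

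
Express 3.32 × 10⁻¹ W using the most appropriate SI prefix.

332 mW

= 332 × 10⁻³ W; 10⁻³ is milli.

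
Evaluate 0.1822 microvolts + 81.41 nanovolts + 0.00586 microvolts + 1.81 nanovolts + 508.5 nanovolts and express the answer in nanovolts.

779.78 nanovolts

In nanovolts:
  0.1822 microvolts = 0.1822 × 10^3 nanovolts = 182.2
  81.41 nanovolts → 81.41
  0.00586 microvolts = 0.00586 × 10^3 nanovolts = 5.86
  1.81 nanovolts → 1.81
  508.5 nanovolts → 508.5
Sum: 182.2 + 81.41 + 5.86 + 1.81 + 508.5 = 779.78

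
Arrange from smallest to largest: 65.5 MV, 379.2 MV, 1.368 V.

1.368 V < 65.5 MV < 379.2 MV

65.5 MV = 65500000 V
379.2 MV = 379200000 V
1.368 V = 1.368 V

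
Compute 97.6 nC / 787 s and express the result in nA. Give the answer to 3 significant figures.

(97.6 × 10^-9) / (787) = 0.12402 × 10^-9 A

0.124 nA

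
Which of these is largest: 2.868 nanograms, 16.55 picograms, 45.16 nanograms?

2.868 nanograms = 0.000000002868 grams
16.55 picograms = 0.00000000001655 grams
45.16 nanograms = 0.00000004516 grams

45.16 nanograms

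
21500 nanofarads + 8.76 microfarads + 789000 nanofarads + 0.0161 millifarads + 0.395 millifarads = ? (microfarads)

In microfarads:
  21500 nanofarads = 21500 × 10⁻³ microfarads = 21.5
  8.76 microfarads → 8.76
  789000 nanofarads = 789000 × 10⁻³ microfarads = 789
  0.0161 millifarads = 0.0161 × 10³ microfarads = 16.1
  0.395 millifarads = 0.395 × 10³ microfarads = 395
Sum: 21.5 + 8.76 + 789 + 16.1 + 395 = 1230.36

1230.36 microfarads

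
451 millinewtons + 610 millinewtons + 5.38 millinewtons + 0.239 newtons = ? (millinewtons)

1305.38 millinewtons

In millinewtons:
  451 millinewtons → 451
  610 millinewtons → 610
  5.38 millinewtons → 5.38
  0.239 newtons = 0.239 × 10³ millinewtons = 239
Sum: 451 + 610 + 5.38 + 239 = 1305.38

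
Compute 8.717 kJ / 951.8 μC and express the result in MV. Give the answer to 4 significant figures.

(8.717 × 10^3) / (951.8 × 10^-6) = 0.00915844 × 10^9 V

9.158 MV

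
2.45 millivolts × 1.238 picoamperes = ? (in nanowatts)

2.45e-3 × 1.238e-12 = 3.0331e-15 W

0.0000030331 nanowatts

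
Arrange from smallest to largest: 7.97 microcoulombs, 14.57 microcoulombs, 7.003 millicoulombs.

7.97 microcoulombs = 0.00000797 coulombs
14.57 microcoulombs = 0.00001457 coulombs
7.003 millicoulombs = 0.007003 coulombs

7.97 microcoulombs < 14.57 microcoulombs < 7.003 millicoulombs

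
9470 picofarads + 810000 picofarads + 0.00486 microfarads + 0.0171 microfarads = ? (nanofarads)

841.43 nanofarads

In nanofarads:
  9470 picofarads = 9470e-3 nanofarads = 9.47
  810000 picofarads = 810000e-3 nanofarads = 810
  0.00486 microfarads = 0.00486e3 nanofarads = 4.86
  0.0171 microfarads = 0.0171e3 nanofarads = 17.1
Sum: 9.47 + 810 + 4.86 + 17.1 = 841.43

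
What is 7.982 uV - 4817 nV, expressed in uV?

In uV:
  7.982 uV → 7.982
  4817 nV = 4817e-3 uV = 4.817
Difference: 7.982 - 4.817 = 3.165

3.165 uV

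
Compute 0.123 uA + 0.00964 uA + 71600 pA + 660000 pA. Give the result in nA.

864.24 nA

In nA:
  0.123 uA = 0.123e3 nA = 123
  0.00964 uA = 0.00964e3 nA = 9.64
  71600 pA = 71600e-3 nA = 71.6
  660000 pA = 660000e-3 nA = 660
Sum: 123 + 9.64 + 71.6 + 660 = 864.24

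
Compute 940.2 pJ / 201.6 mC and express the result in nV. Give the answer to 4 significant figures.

4.664 nV

(940.2 × 10^-12) / (201.6 × 10^-3) = 4.66369 × 10^-9 V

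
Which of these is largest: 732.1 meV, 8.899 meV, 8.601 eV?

732.1 meV = 0.7321 eV
8.899 meV = 0.008899 eV
8.601 eV = 8.601 eV

8.601 eV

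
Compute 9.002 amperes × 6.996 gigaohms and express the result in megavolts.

62977.992 megavolts

9.002 × 6.996 × 10⁹ = 62.977992 × 10⁹ V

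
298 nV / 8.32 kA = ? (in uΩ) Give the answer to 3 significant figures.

(298e-9) / (8.32e3) = 35.817e-12 Ω

0.0000358 uΩ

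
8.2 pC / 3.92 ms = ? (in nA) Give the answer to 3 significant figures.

2.09 nA

(8.2 × 10^-12) / (3.92 × 10^-3) = 2.0918 × 10^-9 A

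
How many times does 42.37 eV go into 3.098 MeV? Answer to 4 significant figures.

73120

(3.098e6) / (42.37) = 0.073118e6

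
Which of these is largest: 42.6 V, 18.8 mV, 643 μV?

42.6 V = 42.6 V
18.8 mV = 0.0188 V
643 μV = 0.000643 V

42.6 V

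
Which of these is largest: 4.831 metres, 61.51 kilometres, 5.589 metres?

4.831 metres = 4.831 metres
61.51 kilometres = 61510 metres
5.589 metres = 5.589 metres

61.51 kilometres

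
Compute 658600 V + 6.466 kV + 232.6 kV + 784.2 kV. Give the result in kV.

In kV:
  658600 V = 658600 × 10^-3 kV = 658.6
  6.466 kV → 6.466
  232.6 kV → 232.6
  784.2 kV → 784.2
Sum: 658.6 + 6.466 + 232.6 + 784.2 = 1681.866

1681.866 kV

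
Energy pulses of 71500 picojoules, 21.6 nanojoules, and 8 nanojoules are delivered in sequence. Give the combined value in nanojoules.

101.1 nanojoules

In nanojoules:
  71500 picojoules = 71500 × 10⁻³ nanojoules = 71.5
  21.6 nanojoules → 21.6
  8 nanojoules → 8
Sum: 71.5 + 21.6 + 8 = 101.1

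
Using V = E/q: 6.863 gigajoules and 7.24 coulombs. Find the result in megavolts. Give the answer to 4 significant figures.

(6.863 × 10⁹) / (7.24) = 0.947928 × 10⁹ V

947.9 megavolts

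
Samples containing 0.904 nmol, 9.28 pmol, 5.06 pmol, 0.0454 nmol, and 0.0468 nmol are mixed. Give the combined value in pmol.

In pmol:
  0.904 nmol = 0.904 × 10^3 pmol = 904
  9.28 pmol → 9.28
  5.06 pmol → 5.06
  0.0454 nmol = 0.0454 × 10^3 pmol = 45.4
  0.0468 nmol = 0.0468 × 10^3 pmol = 46.8
Sum: 904 + 9.28 + 5.06 + 45.4 + 46.8 = 1010.54

1010.54 pmol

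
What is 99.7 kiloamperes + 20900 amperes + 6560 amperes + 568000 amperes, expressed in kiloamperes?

In kiloamperes:
  99.7 kiloamperes → 99.7
  20900 amperes = 20900 × 10^-3 kiloamperes = 20.9
  6560 amperes = 6560 × 10^-3 kiloamperes = 6.56
  568000 amperes = 568000 × 10^-3 kiloamperes = 568
Sum: 99.7 + 20.9 + 6.56 + 568 = 695.16

695.16 kiloamperes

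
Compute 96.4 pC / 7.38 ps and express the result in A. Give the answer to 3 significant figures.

13.1 A

(96.4 × 10^-12) / (7.38 × 10^-12) = 13.062 A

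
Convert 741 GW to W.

giga = 10^9, (no prefix) = 10^0; factor is 10^9.
741 × 10^9 = 741000000000

741000000000 W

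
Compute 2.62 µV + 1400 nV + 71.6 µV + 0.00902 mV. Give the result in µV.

84.64 µV

In µV:
  2.62 µV → 2.62
  1400 nV = 1400e-3 µV = 1.4
  71.6 µV → 71.6
  0.00902 mV = 0.00902e3 µV = 9.02
Sum: 2.62 + 1.4 + 71.6 + 9.02 = 84.64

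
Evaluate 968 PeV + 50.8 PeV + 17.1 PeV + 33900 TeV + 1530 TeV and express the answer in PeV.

1071.33 PeV

In PeV:
  968 PeV → 968
  50.8 PeV → 50.8
  17.1 PeV → 17.1
  33900 TeV = 33900 × 10^-3 PeV = 33.9
  1530 TeV = 1530 × 10^-3 PeV = 1.53
Sum: 968 + 50.8 + 17.1 + 33.9 + 1.53 = 1071.33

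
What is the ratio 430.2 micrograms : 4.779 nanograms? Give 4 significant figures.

(430.2 × 10⁻⁶) / (4.779 × 10⁻⁹) = 90.019 × 10³

90020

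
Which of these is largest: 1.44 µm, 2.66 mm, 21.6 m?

1.44 µm = 0.00000144 m
2.66 mm = 0.00266 m
21.6 m = 21.6 m

21.6 m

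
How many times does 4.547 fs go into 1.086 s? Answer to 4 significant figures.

238800000000000

(1.086) / (4.547 × 10^-15) = 0.23884 × 10^15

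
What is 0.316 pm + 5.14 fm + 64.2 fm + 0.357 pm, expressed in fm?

742.34 fm

In fm:
  0.316 pm = 0.316 × 10^3 fm = 316
  5.14 fm → 5.14
  64.2 fm → 64.2
  0.357 pm = 0.357 × 10^3 fm = 357
Sum: 316 + 5.14 + 64.2 + 357 = 742.34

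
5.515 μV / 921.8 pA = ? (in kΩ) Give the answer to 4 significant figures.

5.983 kΩ

(5.515 × 10⁻⁶) / (921.8 × 10⁻¹²) = 0.00598286 × 10⁶ Ω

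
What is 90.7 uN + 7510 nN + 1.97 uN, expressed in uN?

In uN:
  90.7 uN → 90.7
  7510 nN = 7510 × 10⁻³ uN = 7.51
  1.97 uN → 1.97
Sum: 90.7 + 7.51 + 1.97 = 100.18

100.18 uN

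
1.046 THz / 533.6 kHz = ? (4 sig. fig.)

(1.046 × 10^12) / (533.6 × 10^3) = 0.0019603 × 10^9

1960000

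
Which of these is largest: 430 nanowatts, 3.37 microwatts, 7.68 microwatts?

430 nanowatts = 0.00000043 watts
3.37 microwatts = 0.00000337 watts
7.68 microwatts = 0.00000768 watts

7.68 microwatts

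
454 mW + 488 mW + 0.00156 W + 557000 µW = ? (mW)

1500.56 mW

In mW:
  454 mW → 454
  488 mW → 488
  0.00156 W = 0.00156e3 mW = 1.56
  557000 µW = 557000e-3 mW = 557
Sum: 454 + 488 + 1.56 + 557 = 1500.56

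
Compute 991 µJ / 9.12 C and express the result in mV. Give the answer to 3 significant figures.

(991 × 10⁻⁶) / (9.12) = 108.66 × 10⁻⁶ V

0.109 mV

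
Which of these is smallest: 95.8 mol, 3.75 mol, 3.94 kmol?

3.75 mol

95.8 mol = 95.8 mol
3.75 mol = 3.75 mol
3.94 kmol = 3940 mol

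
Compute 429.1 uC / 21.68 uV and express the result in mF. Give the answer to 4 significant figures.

19790 mF

(429.1e-6) / (21.68e-6) = 19.7924 F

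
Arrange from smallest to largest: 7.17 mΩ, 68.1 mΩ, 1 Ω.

7.17 mΩ < 68.1 mΩ < 1 Ω

7.17 mΩ = 0.00717 Ω
68.1 mΩ = 0.0681 Ω
1 Ω = 1 Ω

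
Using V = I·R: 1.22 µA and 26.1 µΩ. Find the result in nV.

0.031842 nV

1.22 × 10^-6 × 26.1 × 10^-6 = 31.842 × 10^-12 V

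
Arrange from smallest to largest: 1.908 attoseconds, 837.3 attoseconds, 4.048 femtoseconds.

1.908 attoseconds < 837.3 attoseconds < 4.048 femtoseconds

1.908 attoseconds = 0.000000000000000001908 seconds
837.3 attoseconds = 0.0000000000000008373 seconds
4.048 femtoseconds = 0.000000000000004048 seconds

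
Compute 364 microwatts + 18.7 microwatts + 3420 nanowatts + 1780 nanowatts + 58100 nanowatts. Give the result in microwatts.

446 microwatts

In microwatts:
  364 microwatts → 364
  18.7 microwatts → 18.7
  3420 nanowatts = 3420e-3 microwatts = 3.42
  1780 nanowatts = 1780e-3 microwatts = 1.78
  58100 nanowatts = 58100e-3 microwatts = 58.1
Sum: 364 + 18.7 + 3.42 + 1.78 + 58.1 = 446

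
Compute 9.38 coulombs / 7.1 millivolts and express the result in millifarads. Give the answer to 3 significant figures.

(9.38) / (7.1e-3) = 1.3211e3 F

1320000 millifarads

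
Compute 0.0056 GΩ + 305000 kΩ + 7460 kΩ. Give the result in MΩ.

In MΩ:
  0.0056 GΩ = 0.0056 × 10^3 MΩ = 5.6
  305000 kΩ = 305000 × 10^-3 MΩ = 305
  7460 kΩ = 7460 × 10^-3 MΩ = 7.46
Sum: 5.6 + 305 + 7.46 = 318.06

318.06 MΩ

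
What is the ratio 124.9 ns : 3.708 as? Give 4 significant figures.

33680000000

(124.9 × 10^-9) / (3.708 × 10^-18) = 33.684 × 10^9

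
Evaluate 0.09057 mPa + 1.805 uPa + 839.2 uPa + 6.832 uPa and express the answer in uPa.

In uPa:
  0.09057 mPa = 0.09057 × 10³ uPa = 90.57
  1.805 uPa → 1.805
  839.2 uPa → 839.2
  6.832 uPa → 6.832
Sum: 90.57 + 1.805 + 839.2 + 6.832 = 938.407

938.407 uPa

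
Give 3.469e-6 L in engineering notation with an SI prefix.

3.469 μL

= 3.469e-6 L; 1e-6 is micro.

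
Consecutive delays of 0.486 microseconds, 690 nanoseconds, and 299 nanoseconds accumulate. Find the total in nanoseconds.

1475 nanoseconds

In nanoseconds:
  0.486 microseconds = 0.486e3 nanoseconds = 486
  690 nanoseconds → 690
  299 nanoseconds → 299
Sum: 486 + 690 + 299 = 1475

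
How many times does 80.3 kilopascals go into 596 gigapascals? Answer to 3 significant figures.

7420000

(596e9) / (80.3e3) = 7.422e6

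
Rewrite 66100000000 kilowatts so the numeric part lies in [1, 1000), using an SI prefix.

= 66.1e12 watts; 1e12 is tera.

66.1 terawatts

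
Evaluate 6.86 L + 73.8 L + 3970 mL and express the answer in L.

84.63 L

In L:
  6.86 L → 6.86
  73.8 L → 73.8
  3970 mL = 3970 × 10^-3 L = 3.97
Sum: 6.86 + 73.8 + 3.97 = 84.63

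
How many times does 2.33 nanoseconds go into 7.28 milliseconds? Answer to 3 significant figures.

(7.28e-3) / (2.33e-9) = 3.124e6

3120000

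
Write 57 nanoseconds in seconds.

nano = 10^-9, (no prefix) = 10^0; factor is 10^-9.
57 × 10^-9 = 0.000000057

0.000000057 seconds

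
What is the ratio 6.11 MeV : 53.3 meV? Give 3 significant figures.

115000000

(6.11 × 10^6) / (53.3 × 10^-3) = 0.1146 × 10^9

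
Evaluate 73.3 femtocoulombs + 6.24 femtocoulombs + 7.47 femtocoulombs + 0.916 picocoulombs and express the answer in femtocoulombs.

1003.01 femtocoulombs

In femtocoulombs:
  73.3 femtocoulombs → 73.3
  6.24 femtocoulombs → 6.24
  7.47 femtocoulombs → 7.47
  0.916 picocoulombs = 0.916e3 femtocoulombs = 916
Sum: 73.3 + 6.24 + 7.47 + 916 = 1003.01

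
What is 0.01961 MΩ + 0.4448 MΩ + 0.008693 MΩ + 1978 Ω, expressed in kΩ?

475.081 kΩ

In kΩ:
  0.01961 MΩ = 0.01961 × 10^3 kΩ = 19.61
  0.4448 MΩ = 0.4448 × 10^3 kΩ = 444.8
  0.008693 MΩ = 0.008693 × 10^3 kΩ = 8.693
  1978 Ω = 1978 × 10^-3 kΩ = 1.978
Sum: 19.61 + 444.8 + 8.693 + 1.978 = 475.081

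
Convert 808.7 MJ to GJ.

mega = 10^6, giga = 10^9; factor is 10^-3.
808.7 × 10^-3 = 0.8087

0.8087 GJ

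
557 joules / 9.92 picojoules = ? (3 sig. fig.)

56100000000000

(557) / (9.92 × 10^-12) = 56.15 × 10^12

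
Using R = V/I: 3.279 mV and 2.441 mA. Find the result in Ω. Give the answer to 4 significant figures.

1.343 Ω

(3.279 × 10⁻³) / (2.441 × 10⁻³) = 1.3433 Ω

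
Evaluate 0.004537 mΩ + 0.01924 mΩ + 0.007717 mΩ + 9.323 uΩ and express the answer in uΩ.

40.817 uΩ

In uΩ:
  0.004537 mΩ = 0.004537 × 10³ uΩ = 4.537
  0.01924 mΩ = 0.01924 × 10³ uΩ = 19.24
  0.007717 mΩ = 0.007717 × 10³ uΩ = 7.717
  9.323 uΩ → 9.323
Sum: 4.537 + 19.24 + 7.717 + 9.323 = 40.817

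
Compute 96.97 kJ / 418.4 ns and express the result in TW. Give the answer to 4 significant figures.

0.2318 TW

(96.97 × 10^3) / (418.4 × 10^-9) = 0.231764 × 10^12 W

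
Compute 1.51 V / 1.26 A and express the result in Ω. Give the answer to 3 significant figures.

(1.51) / (1.26) = 1.1984 Ω

1.20 Ω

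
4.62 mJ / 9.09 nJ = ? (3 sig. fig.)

(4.62 × 10⁻³) / (9.09 × 10⁻⁹) = 0.5083 × 10⁶

508000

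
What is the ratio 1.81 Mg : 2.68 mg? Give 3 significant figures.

(1.81 × 10^6) / (2.68 × 10^-3) = 0.6754 × 10^9

675000000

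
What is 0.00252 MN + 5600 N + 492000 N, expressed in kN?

500.12 kN

In kN:
  0.00252 MN = 0.00252 × 10^3 kN = 2.52
  5600 N = 5600 × 10^-3 kN = 5.6
  492000 N = 492000 × 10^-3 kN = 492
Sum: 2.52 + 5.6 + 492 = 500.12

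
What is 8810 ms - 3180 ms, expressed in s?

5.63 s

In s:
  8810 ms = 8810e-3 s = 8.81
  3180 ms = 3180e-3 s = 3.18
Difference: 8.81 - 3.18 = 5.63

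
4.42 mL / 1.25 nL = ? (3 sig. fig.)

3540000

(4.42e-3) / (1.25e-9) = 3.536e6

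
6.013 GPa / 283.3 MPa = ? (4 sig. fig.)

21.22

(6.013e9) / (283.3e6) = 0.021225e3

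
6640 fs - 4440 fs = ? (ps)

2.2 ps

In ps:
  6640 fs = 6640 × 10⁻³ ps = 6.64
  4440 fs = 4440 × 10⁻³ ps = 4.44
Difference: 6.64 - 4.44 = 2.2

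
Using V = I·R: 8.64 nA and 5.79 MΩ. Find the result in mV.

8.64 × 10^-9 × 5.79 × 10^6 = 50.0256 × 10^-3 V

50.0256 mV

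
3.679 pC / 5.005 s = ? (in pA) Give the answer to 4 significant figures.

0.7351 pA

(3.679 × 10^-12) / (5.005) = 0.735065 × 10^-12 A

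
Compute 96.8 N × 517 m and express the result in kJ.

96.8 × 517 = 50045.6 J

50.0456 kJ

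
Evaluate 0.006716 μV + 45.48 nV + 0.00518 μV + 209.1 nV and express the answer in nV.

266.476 nV

In nV:
  0.006716 μV = 0.006716 × 10^3 nV = 6.716
  45.48 nV → 45.48
  0.00518 μV = 0.00518 × 10^3 nV = 5.18
  209.1 nV → 209.1
Sum: 6.716 + 45.48 + 5.18 + 209.1 = 266.476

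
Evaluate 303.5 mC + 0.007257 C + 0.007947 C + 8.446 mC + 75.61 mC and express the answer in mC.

402.76 mC

In mC:
  303.5 mC → 303.5
  0.007257 C = 0.007257 × 10^3 mC = 7.257
  0.007947 C = 0.007947 × 10^3 mC = 7.947
  8.446 mC → 8.446
  75.61 mC → 75.61
Sum: 303.5 + 7.257 + 7.947 + 8.446 + 75.61 = 402.76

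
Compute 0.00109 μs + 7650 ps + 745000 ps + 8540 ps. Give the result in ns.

762.28 ns

In ns:
  0.00109 μs = 0.00109 × 10^3 ns = 1.09
  7650 ps = 7650 × 10^-3 ns = 7.65
  745000 ps = 745000 × 10^-3 ns = 745
  8540 ps = 8540 × 10^-3 ns = 8.54
Sum: 1.09 + 7.65 + 745 + 8.54 = 762.28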